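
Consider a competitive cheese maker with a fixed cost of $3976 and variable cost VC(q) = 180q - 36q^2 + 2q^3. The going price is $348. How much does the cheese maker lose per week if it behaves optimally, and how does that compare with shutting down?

Profit = -$56 at q = 14

AVC = 180 - 36q + 2q^2 has its minimum $18 at q = 9; price $348 clears that bar, so the firm operates.
MC = 180 - 72q + 6q^2. Setting P = MC and taking the root on the rising branch gives q* = 14.
TR = 348·14 = 4872. TC = 3976 + 952 = 4928. Profit = 4872 − 4928 = -$56.
By producing, the firm covers all variable cost plus $3920 of fixed cost; shutting down would lose the full $3976.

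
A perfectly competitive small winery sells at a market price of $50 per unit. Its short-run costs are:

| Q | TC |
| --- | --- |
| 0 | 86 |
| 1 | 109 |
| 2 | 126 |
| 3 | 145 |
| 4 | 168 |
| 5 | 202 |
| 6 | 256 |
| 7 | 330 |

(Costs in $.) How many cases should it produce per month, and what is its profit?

Profit at each row (π = 50Q − TC): Q=0: -86; Q=1: -59; Q=2: -26; Q=3: 5; Q=4: 32; Q=5: 48; Q=6: 44; Q=7: 20.
Profit is maximized at Q = 5. AVC there is 116/5 = $23.20 ≤ P, so producing beats shutting down (which would give -$86).

Q = 5; profit = $48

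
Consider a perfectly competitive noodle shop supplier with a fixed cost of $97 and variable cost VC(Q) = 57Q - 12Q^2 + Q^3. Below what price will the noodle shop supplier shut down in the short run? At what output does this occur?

The firm shuts down when price falls below the minimum of average variable cost. AVC = VC/Q = 57 - 12Q + Q^2.
At the minimum of AVC, MC = AVC. MC = 57 - 24Q + 3Q^2; setting MC = AVC gives 2Q^2 - 12Q = 0, so Q = 6. min AVC = 21.
For P < $21 the firm produces nothing.

$21 per unit, at Q = 6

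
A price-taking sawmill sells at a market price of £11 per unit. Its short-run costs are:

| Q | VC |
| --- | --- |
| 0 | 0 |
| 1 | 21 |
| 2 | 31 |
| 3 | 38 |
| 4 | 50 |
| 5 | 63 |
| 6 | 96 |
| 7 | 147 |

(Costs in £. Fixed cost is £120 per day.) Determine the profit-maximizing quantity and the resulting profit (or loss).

Q = 0 (shut down); profit = -£120

Tabulate TR − TC: Q=0: -120; Q=1: -130; Q=2: -129; Q=3: -125; Q=4: -126; Q=5: -128; Q=6: -150; Q=7: -190.
Profit is highest at Q = 0. Equivalently, the lowest AVC in the table is 50/4 ≈ £12.50 at Q = 4, and P = £11 falls below it — price never covers variable cost, so the firm shuts down and loses only its fixed cost.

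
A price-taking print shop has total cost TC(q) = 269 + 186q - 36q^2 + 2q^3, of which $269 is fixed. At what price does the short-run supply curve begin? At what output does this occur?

The shutdown price is the minimum of AVC. VC = 186q - 36q^2 + 2q^3, so AVC = 186 - 36q + 2q^2.
dAVC/dq = -36 + 4q = 0 gives q = 9. min AVC = 186 - 36·9 + 2·9^2 = 24.
So the shutdown price is $24.

$24 per unit, at q = 9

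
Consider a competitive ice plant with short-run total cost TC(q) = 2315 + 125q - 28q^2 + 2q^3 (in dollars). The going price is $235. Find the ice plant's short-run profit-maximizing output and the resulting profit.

AVC = 125 - 28q + 2q^2; min AVC = $27 at q = 7. Since P = $235 ≥ min AVC, the firm produces.
MC = 125 - 56q + 6q^2. Setting P = MC and taking the root on the rising branch gives q* = 11.
TR = 235·11 = 2585. TC = 2315 + 649 = 2964. Profit = 2585 − 2964 = -$379.
By producing, the firm covers all variable cost plus $1936 of fixed cost; shutting down would lose the full $2315.

Profit = -$379 at q = 11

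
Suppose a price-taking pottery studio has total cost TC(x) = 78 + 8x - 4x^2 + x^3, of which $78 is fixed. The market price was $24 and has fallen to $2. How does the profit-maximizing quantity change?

MC = 8 - 8x + 3x^2; the shutdown threshold is min AVC = $4 (at x = 2).
At P = $24 ≥ min AVC, set P = MC on the rising branch: x = 4.
At P = $2 < min AVC = $4, price no longer covers variable cost at any output, so the firm shuts down: x = 0.

Output falls from 4 to 0 (the firm shuts down)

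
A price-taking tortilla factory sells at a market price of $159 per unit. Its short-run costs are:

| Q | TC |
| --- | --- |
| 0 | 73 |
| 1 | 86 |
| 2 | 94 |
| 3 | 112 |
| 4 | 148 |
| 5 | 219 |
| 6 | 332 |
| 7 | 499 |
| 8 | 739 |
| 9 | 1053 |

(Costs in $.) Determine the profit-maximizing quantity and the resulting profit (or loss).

Q = 6; profit = $622

Profit at each row (π = 159Q − TC): Q=0: -73; Q=1: 73; Q=2: 224; Q=3: 365; Q=4: 488; Q=5: 576; Q=6: 622; Q=7: 614; Q=8: 533; Q=9: 378.
Profit is maximized at Q = 6. AVC there is 259/6 = $43.17 ≤ P, so producing beats shutting down (which would give -$73).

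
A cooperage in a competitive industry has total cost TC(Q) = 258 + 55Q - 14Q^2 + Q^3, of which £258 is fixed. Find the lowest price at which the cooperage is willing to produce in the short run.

£6 per unit

The firm shuts down when price falls below the minimum of average variable cost. AVC = VC/Q = 55 - 14Q + Q^2.
dAVC/dQ = -14 + 2Q = 0 gives Q = 7. min AVC = 55 - 14·7 + 7^2 = 6.
For P < £6 the firm produces nothing.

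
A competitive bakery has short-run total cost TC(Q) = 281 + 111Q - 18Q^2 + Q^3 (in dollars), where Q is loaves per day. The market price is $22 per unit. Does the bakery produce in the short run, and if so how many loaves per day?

Shut down

Strip out fixed cost: VC = 111Q - 18Q^2 + Q^3. Then AVC = 111 - 18Q + Q^2 and MC = 111 - 36Q + 3Q^2.
The AVC parabola has its vertex at Q = 18/2 = 9, where AVC = 111 - 18·9 + 9^2 = $30.
Since P = $22 < min AVC = $30, price fails to cover variable cost at any output.
Best response: produce nothing and absorb the $281 fixed cost.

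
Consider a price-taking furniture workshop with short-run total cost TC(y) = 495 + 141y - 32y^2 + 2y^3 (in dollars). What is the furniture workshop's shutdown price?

The firm shuts down when price falls below the minimum of average variable cost. AVC = VC/y = 141 - 32y + 2y^2.
At the minimum of AVC, MC = AVC. MC = 141 - 64y + 6y^2; setting MC = AVC gives 4y^2 - 32y = 0, so y = 8. min AVC = 13.
For P < $13 the firm produces nothing.

$13 per unit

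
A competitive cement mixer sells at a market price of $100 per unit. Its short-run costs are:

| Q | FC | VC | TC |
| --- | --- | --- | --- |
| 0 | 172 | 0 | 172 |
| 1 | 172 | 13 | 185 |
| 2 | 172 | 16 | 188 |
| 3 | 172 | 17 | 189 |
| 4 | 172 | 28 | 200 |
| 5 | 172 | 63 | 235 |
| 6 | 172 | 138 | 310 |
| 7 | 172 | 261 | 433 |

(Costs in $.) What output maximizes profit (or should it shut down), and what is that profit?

Q = 6; profit = $290

Compute π = P·Q − TC at each output: Q=0: -172; Q=1: -85; Q=2: 12; Q=3: 111; Q=4: 200; Q=5: 265; Q=6: 290; Q=7: 267.
Profit is maximized at Q = 6. AVC there is 138/6 = $23 ≤ P, so producing beats shutting down (which would give -$172).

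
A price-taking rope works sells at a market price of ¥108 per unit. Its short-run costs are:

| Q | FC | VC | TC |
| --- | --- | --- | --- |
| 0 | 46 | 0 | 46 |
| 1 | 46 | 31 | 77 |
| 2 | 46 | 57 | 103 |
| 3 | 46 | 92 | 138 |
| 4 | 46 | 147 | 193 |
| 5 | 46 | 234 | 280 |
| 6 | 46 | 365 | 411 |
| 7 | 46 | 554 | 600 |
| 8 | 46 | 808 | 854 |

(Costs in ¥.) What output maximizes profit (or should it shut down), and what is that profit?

Compute π = P·Q − TC at each output: Q=0: -46; Q=1: 31; Q=2: 113; Q=3: 186; Q=4: 239; Q=5: 260; Q=6: 237; Q=7: 156; Q=8: 10.
Profit is maximized at Q = 5. AVC there is 234/5 = ¥46.80 ≤ P, so producing beats shutting down (which would give -¥46).

Q = 5; profit = ¥260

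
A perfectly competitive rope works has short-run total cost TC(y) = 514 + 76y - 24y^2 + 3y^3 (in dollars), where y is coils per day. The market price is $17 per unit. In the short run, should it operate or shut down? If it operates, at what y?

Shut down

From TC, MC = TC'(y) = 76 - 48y + 9y^2 and AVC = VC/y = 76 - 24y + 3y^2.
AVC is minimized where dAVC/dy = -24 + 6y = 0, at y = 4; min AVC = 76 - 24·4 + 3·4^2 = $28.
With P < min AVC ($17 < $28), every unit sold adds to the loss.
The firm minimizes its loss by shutting down and losing only its fixed cost of $514.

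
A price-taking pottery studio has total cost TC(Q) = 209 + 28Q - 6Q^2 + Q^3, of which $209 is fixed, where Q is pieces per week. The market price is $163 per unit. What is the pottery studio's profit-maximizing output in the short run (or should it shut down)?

Strip out fixed cost: VC = 28Q - 6Q^2 + Q^3. Then AVC = 28 - 6Q + Q^2 and MC = 28 - 12Q + 3Q^2.
The AVC parabola has its vertex at Q = 6/2 = 3, where AVC = 28 - 6·3 + 3^2 = $19.
P = $163 exceeds min AVC = $19, so the firm stays open.
Set P = MC: 163 = 28 - 12Q + 3Q^2 → -135 - 12Q + 3Q^2 = 0. The roots are Q = -5 and Q = 9; the profit-maximizing output is on the rising part of MC, so Q* = 9.
Check: AVC at Q = 9 is $55 ≤ P, so revenue covers variable cost.
Profit = P·Q − TC = 163·9 − 704 = $763.

Produce at Q = 9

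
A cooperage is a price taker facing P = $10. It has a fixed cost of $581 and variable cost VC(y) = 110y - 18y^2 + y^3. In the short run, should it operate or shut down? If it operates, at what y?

Shut down

Variable cost is VC = 110y - 18y^2 + y^3, so AVC = VC/y = 110 - 18y + y^2 and MC = dTC/dy = 110 - 36y + 3y^2.
AVC is minimized where dAVC/dy = -18 + 2y = 0, at y = 9; min AVC = 110 - 18·9 + 9^2 = $29.
P = $10 lies below min AVC = $29; no output level covers variable cost.
The firm minimizes its loss by shutting down and losing only its fixed cost of $581.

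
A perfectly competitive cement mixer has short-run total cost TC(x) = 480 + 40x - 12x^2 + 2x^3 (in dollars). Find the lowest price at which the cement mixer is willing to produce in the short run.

The firm shuts down when price falls below the minimum of average variable cost. AVC = VC/x = 40 - 12x + 2x^2.
At the minimum of AVC, MC = AVC. MC = 40 - 24x + 6x^2; setting MC = AVC gives 4x^2 - 12x = 0, so x = 3. min AVC = 22.
The firm shuts down for any P below $22.

$22 per unit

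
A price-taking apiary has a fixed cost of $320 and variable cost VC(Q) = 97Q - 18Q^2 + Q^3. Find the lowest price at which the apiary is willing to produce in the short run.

$16 per unit

Short-run supply begins at min AVC. From VC = 97Q - 18Q^2 + Q^3, AVC = 97 - 18Q + Q^2.
At the minimum of AVC, MC = AVC. MC = 97 - 36Q + 3Q^2; setting MC = AVC gives 2Q^2 - 18Q = 0, so Q = 9. min AVC = 16.
The firm shuts down for any P below $16.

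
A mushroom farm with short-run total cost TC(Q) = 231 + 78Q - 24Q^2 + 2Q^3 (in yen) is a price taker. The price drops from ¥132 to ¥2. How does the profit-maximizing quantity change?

Output falls from 9 to 0 (the firm shuts down)

AVC = 78 - 24Q + 2Q^2, minimized at Q = 6 where min AVC = ¥6. MC = 78 - 48Q + 6Q^2.
With P = ¥132 above the shutdown price, P = MC gives Q = 9.
At P = ¥2 < min AVC = ¥6, price no longer covers variable cost at any output, so the firm shuts down: Q = 0.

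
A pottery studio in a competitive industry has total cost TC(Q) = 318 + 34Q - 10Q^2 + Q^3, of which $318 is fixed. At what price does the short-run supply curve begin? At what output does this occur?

$9 per unit, at Q = 5

The shutdown price is the minimum of AVC. VC = 34Q - 10Q^2 + Q^3, so AVC = 34 - 10Q + Q^2.
At the minimum of AVC, MC = AVC. MC = 34 - 20Q + 3Q^2; setting MC = AVC gives 2Q^2 - 10Q = 0, so Q = 5. min AVC = 9.
For P < $9 the firm produces nothing.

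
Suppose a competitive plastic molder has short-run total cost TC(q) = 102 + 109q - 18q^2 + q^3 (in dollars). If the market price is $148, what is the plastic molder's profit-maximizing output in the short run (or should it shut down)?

Produce at q = 13

From TC, MC = TC'(q) = 109 - 36q + 3q^2 and AVC = VC/q = 109 - 18q + q^2.
AVC hits its minimum where MC = AVC, at q = 9, giving min AVC = 109 - 18·9 + 9^2 = $28.
Since P = $148 ≥ min AVC = $28, price covers variable cost and the firm should produce.
Solving P = MC: -39 - 36q + 3q^2 = 0 ⇒ q = -1 or 13. On the upward-sloping branch, q* = 13.
Check: AVC at q = 13 is $44 ≤ P, so revenue covers variable cost.
Profit = P·q − TC = 148·13 − 674 = $1250.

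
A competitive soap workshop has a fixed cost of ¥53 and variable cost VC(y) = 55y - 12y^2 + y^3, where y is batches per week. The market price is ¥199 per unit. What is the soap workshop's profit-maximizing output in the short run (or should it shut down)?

Produce at y = 12

Variable cost is VC = 55y - 12y^2 + y^3, so AVC = VC/y = 55 - 12y + y^2 and MC = dTC/dy = 55 - 24y + 3y^2.
The AVC parabola has its vertex at y = 12/2 = 6, where AVC = 55 - 12·6 + 6^2 = ¥19.
Since P = ¥199 ≥ min AVC = ¥19, price covers variable cost and the firm should produce.
P = MC gives -144 - 24y + 3y^2 = 0, with roots -4 and 12. Take the larger (rising MC): y* = 12.
Check: AVC at y = 12 is ¥55 ≤ P, so revenue covers variable cost.
Profit = P·y − TC = 199·12 − 713 = ¥1675.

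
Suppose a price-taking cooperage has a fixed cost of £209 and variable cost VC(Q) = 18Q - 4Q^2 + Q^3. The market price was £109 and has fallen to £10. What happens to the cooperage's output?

Output falls from 7 to 0 (the firm shuts down)

MC = 18 - 8Q + 3Q^2; the shutdown threshold is min AVC = £14 (at Q = 2).
With P = £109 above the shutdown price, P = MC gives Q = 7.
At P = £10 < min AVC = £14, price no longer covers variable cost at any output, so the firm shuts down: Q = 0.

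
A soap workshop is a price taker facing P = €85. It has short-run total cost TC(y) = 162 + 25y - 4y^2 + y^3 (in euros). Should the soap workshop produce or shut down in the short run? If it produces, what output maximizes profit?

Produce at y = 6

Variable cost is VC = 25y - 4y^2 + y^3, so AVC = VC/y = 25 - 4y + y^2 and MC = dTC/dy = 25 - 8y + 3y^2.
AVC hits its minimum where MC = AVC, at y = 2, giving min AVC = 25 - 4·2 + 2^2 = €21.
P = €85 exceeds min AVC = €21, so the firm stays open.
P = MC gives -60 - 8y + 3y^2 = 0, with roots -10/3 and 6. Take the larger (rising MC): y* = 6.
Check: AVC at y = 6 is €37 ≤ P, so revenue covers variable cost.
Profit = P·y − TC = 85·6 − 384 = €126.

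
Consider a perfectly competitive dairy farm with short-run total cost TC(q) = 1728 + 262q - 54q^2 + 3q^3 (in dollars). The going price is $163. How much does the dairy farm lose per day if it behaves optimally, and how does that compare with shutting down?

Profit = -$276 at q = 11

AVC = 262 - 54q + 3q^2 has its minimum $19 at q = 9; price $163 clears that bar, so the firm operates.
MC = 262 - 108q + 9q^2. Setting P = MC and taking the root on the rising branch gives q* = 11.
TR = 163·11 = 1793. TC = 1728 + 341 = 2069. Profit = 1793 − 2069 = -$276.
Shutting down would mean losing the fixed cost of $1728, so operating at a loss of $276 is better by $1452.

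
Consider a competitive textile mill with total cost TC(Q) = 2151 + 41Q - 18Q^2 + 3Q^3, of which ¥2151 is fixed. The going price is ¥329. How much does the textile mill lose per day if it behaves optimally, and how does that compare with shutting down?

AVC = 41 - 18Q + 3Q^2; min AVC = ¥14 at Q = 3. Since P = ¥329 ≥ min AVC, the firm produces.
MC = 41 - 36Q + 9Q^2. Setting P = MC and taking the root on the rising branch gives Q* = 8.
TR = 329·8 = 2632. TC = 2151 + 712 = 2863. Profit = 2632 − 2863 = -¥231.
That loss of ¥231 beats the ¥2151 the firm would lose by shutting down; producing recovers ¥1920 of fixed cost.

Profit = -¥231 at Q = 8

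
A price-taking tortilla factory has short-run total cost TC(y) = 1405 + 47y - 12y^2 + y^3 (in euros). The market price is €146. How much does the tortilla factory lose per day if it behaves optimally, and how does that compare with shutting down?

Profit = -€195 at y = 11

AVC = 47 - 12y + y^2; min AVC = €11 at y = 6. Since P = €146 ≥ min AVC, the firm produces.
MC = 47 - 24y + 3y^2. Setting P = MC and taking the root on the rising branch gives y* = 11.
TR = 146·11 = 1606. TC = 1405 + 396 = 1801. Profit = 1606 − 1801 = -€195.
Shutting down would mean losing the fixed cost of €1405, so operating at a loss of €195 is better by €1210.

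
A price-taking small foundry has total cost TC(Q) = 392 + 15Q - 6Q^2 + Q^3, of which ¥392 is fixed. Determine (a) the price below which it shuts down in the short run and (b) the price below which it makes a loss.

Shutdown price = ¥6; break-even price = ¥78

AVC = 15 - 6Q + Q^2; minimized at Q = 3, giving min AVC = ¥6. That is the shutdown price.
ATC = 392/Q + 15 - 6Q + Q^2. Setting dATC/dQ = −392/Q^2 − 6 + 2Q = 0 gives Q = 7 (since 2·7^3 − 6·7^2 = 392).
min ATC = 392/7 + 15 − 6·7 + 7^2 = ¥78. That is the break-even price.
Between these two prices the firm operates at a loss; above ¥78 it earns a profit.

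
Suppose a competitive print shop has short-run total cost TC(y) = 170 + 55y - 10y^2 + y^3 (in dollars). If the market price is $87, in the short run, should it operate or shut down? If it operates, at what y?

Variable cost is VC = 55y - 10y^2 + y^3, so AVC = VC/y = 55 - 10y + y^2 and MC = dTC/dy = 55 - 20y + 3y^2.
AVC hits its minimum where MC = AVC, at y = 5, giving min AVC = 55 - 10·5 + 5^2 = $30.
Since P = $87 ≥ min AVC = $30, price covers variable cost and the firm should produce.
Solving P = MC: -32 - 20y + 3y^2 = 0 ⇒ y = -4/3 or 8. On the upward-sloping branch, y* = 8.
Check: AVC at y = 8 is $39 ≤ P, so revenue covers variable cost.
Profit = P·y − TC = 87·8 − 482 = $214.

Produce at y = 8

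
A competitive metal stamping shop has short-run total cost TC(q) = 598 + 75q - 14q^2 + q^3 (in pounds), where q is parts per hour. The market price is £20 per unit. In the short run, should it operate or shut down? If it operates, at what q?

Strip out fixed cost: VC = 75q - 14q^2 + q^3. Then AVC = 75 - 14q + q^2 and MC = 75 - 28q + 3q^2.
AVC hits its minimum where MC = AVC, at q = 7, giving min AVC = 75 - 14·7 + 7^2 = £26.
P = £20 lies below min AVC = £26; no output level covers variable cost.
Shutting down limits the loss to fixed cost, £598.

Shut down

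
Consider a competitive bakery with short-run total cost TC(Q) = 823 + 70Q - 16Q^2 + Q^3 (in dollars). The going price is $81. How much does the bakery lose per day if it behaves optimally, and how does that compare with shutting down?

AVC = 70 - 16Q + Q^2; min AVC = $6 at Q = 8. Since P = $81 ≥ min AVC, the firm produces.
With MC = 70 - 32Q + 3Q^2, P = MC on the upward-sloping part at Q* = 11.
TR = 81·11 = 891. TC = 823 + 165 = 988. Profit = 891 − 988 = -$97.
By producing, the firm covers all variable cost plus $726 of fixed cost; shutting down would lose the full $823.

Profit = -$97 at Q = 11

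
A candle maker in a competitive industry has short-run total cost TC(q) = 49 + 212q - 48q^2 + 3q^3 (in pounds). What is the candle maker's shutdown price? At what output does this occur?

£20 per unit, at q = 8

Short-run supply begins at min AVC. From VC = 212q - 48q^2 + 3q^3, AVC = 212 - 48q + 3q^2.
At the minimum of AVC, MC = AVC. MC = 212 - 96q + 9q^2; setting MC = AVC gives 6q^2 - 48q = 0, so q = 8. min AVC = 20.
For P < £20 the firm produces nothing.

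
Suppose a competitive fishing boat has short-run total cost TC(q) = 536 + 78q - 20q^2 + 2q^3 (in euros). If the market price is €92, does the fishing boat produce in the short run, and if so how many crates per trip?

Produce at q = 7

Variable cost is VC = 78q - 20q^2 + 2q^3, so AVC = VC/q = 78 - 20q + 2q^2 and MC = dTC/dq = 78 - 40q + 6q^2.
AVC is minimized where dAVC/dq = -20 + 4q = 0, at q = 5; min AVC = 78 - 20·5 + 2·5^2 = €28.
Since P = €92 ≥ min AVC = €28, price covers variable cost and the firm should produce.
Solving P = MC: -14 - 40q + 6q^2 = 0 ⇒ q = -1/3 or 7. On the upward-sloping branch, q* = 7.
Check: AVC at q = 7 is €36 ≤ P, so revenue covers variable cost.
Profit = P·q − TC = 92·7 − 788 = -€144, a loss, but smaller than the €536 fixed cost the firm would lose by shutting down.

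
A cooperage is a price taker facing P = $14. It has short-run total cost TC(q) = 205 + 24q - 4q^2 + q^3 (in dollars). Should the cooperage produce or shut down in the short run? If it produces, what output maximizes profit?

Shut down

Variable cost is VC = 24q - 4q^2 + q^3, so AVC = VC/q = 24 - 4q + q^2 and MC = dTC/dq = 24 - 8q + 3q^2.
The AVC parabola has its vertex at q = 4/2 = 2, where AVC = 24 - 4·2 + 2^2 = $20.
Since P = $14 < min AVC = $20, price fails to cover variable cost at any output.
The firm minimizes its loss by shutting down and losing only its fixed cost of $205.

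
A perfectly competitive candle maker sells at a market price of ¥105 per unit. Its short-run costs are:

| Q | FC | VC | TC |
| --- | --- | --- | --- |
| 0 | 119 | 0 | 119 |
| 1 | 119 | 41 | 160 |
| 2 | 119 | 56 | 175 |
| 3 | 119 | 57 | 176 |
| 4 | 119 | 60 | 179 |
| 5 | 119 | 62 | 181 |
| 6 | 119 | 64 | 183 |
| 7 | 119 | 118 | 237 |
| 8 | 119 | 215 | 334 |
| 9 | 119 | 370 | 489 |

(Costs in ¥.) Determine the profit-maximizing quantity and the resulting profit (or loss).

Q = 8; profit = ¥506

Compute π = P·Q − TC at each output: Q=0: -119; Q=1: -55; Q=2: 35; Q=3: 139; Q=4: 241; Q=5: 344; Q=6: 447; Q=7: 498; Q=8: 506; Q=9: 456.
Profit is maximized at Q = 8. AVC there is 215/8 = ¥26.88 ≤ P, so producing beats shutting down (which would give -¥119).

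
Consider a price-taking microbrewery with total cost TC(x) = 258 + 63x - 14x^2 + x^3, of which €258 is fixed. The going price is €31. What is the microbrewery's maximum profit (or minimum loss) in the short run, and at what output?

AVC = 63 - 14x + x^2; min AVC = €14 at x = 7. Since P = €31 ≥ min AVC, the firm produces.
With MC = 63 - 28x + 3x^2, P = MC on the upward-sloping part at x* = 8.
TR = 31·8 = 248. TC = 258 + 120 = 378. Profit = 248 − 378 = -€130.
That loss of €130 beats the €258 the firm would lose by shutting down; producing recovers €128 of fixed cost.

Profit = -€130 at x = 8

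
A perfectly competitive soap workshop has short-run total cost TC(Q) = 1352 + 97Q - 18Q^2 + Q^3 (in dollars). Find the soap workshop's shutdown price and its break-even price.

Shutdown price = $16; break-even price = $136

Shutdown price = min AVC. AVC = 97 - 18Q + Q^2, with vertex at Q = 9 and minimum $16.
ATC = 1352/Q + 97 - 18Q + Q^2. Setting dATC/dQ = −1352/Q^2 − 18 + 2Q = 0 gives Q = 13 (since 2·13^3 − 18·13^2 = 1352).
min ATC = 1352/13 + 97 − 18·13 + 13^2 = $136. That is the break-even price.
For $16 ≤ P < $136 the firm produces at a loss; below $16 it shuts down.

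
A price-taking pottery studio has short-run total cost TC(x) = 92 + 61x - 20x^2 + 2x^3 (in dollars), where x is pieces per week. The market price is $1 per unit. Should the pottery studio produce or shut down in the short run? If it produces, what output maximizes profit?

Shut down

Strip out fixed cost: VC = 61x - 20x^2 + 2x^3. Then AVC = 61 - 20x + 2x^2 and MC = 61 - 40x + 6x^2.
AVC hits its minimum where MC = AVC, at x = 5, giving min AVC = 61 - 20·5 + 2·5^2 = $11.
P = $1 lies below min AVC = $11; no output level covers variable cost.
Best response: produce nothing and absorb the $92 fixed cost.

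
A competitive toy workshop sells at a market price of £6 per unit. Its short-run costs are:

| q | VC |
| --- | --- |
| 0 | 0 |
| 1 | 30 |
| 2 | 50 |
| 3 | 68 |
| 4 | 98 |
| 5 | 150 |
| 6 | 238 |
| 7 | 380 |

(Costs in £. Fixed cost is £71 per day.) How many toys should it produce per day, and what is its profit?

Tabulate TR − TC: q=0: -71; q=1: -95; q=2: -109; q=3: -121; q=4: -145; q=5: -191; q=6: -273; q=7: -409.
Profit is highest at q = 0. Equivalently, the lowest AVC in the table is 68/3 ≈ £22.67 at q = 3, and P = £6 falls below it — price never covers variable cost, so the firm shuts down and loses only its fixed cost.

q = 0 (shut down); profit = -£71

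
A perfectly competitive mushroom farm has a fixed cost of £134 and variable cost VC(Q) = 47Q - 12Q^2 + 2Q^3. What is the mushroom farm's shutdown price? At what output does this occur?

£29 per unit, at Q = 3

The firm shuts down when price falls below the minimum of average variable cost. AVC = VC/Q = 47 - 12Q + 2Q^2.
dAVC/dQ = -12 + 4Q = 0 gives Q = 3. min AVC = 47 - 12·3 + 2·3^2 = 29.
So the shutdown price is £29.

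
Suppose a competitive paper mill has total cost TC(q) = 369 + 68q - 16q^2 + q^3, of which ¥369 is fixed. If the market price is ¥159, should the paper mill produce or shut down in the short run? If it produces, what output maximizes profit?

Strip out fixed cost: VC = 68q - 16q^2 + q^3. Then AVC = 68 - 16q + q^2 and MC = 68 - 32q + 3q^2.
AVC is minimized where dAVC/dq = -16 + 2q = 0, at q = 8; min AVC = 68 - 16·8 + 8^2 = ¥4.
P = ¥159 exceeds min AVC = ¥4, so the firm stays open.
Solving P = MC: -91 - 32q + 3q^2 = 0 ⇒ q = -7/3 or 13. On the upward-sloping branch, q* = 13.
Check: AVC at q = 13 is ¥29 ≤ P, so revenue covers variable cost.
Profit = P·q − TC = 159·13 − 746 = ¥1321.

Produce at q = 13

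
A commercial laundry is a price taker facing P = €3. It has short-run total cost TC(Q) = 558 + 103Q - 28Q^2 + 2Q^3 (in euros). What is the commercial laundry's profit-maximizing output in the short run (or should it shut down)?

Shut down

From TC, MC = TC'(Q) = 103 - 56Q + 6Q^2 and AVC = VC/Q = 103 - 28Q + 2Q^2.
AVC is minimized where dAVC/dQ = -28 + 4Q = 0, at Q = 7; min AVC = 103 - 28·7 + 2·7^2 = €5.
With P < min AVC (€3 < €5), every unit sold adds to the loss.
Best response: produce nothing and absorb the €558 fixed cost.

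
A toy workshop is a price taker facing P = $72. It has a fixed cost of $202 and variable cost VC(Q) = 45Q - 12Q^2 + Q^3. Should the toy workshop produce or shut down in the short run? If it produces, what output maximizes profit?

Produce at Q = 9

Strip out fixed cost: VC = 45Q - 12Q^2 + Q^3. Then AVC = 45 - 12Q + Q^2 and MC = 45 - 24Q + 3Q^2.
The AVC parabola has its vertex at Q = 12/2 = 6, where AVC = 45 - 12·6 + 6^2 = $9.
P = $72 exceeds min AVC = $9, so the firm stays open.
Set P = MC: 72 = 45 - 24Q + 3Q^2 → -27 - 24Q + 3Q^2 = 0. The roots are Q = -1 and Q = 9; the profit-maximizing output is on the rising part of MC, so Q* = 9.
Check: AVC at Q = 9 is $18 ≤ P, so revenue covers variable cost.
Profit = P·Q − TC = 72·9 − 364 = $284.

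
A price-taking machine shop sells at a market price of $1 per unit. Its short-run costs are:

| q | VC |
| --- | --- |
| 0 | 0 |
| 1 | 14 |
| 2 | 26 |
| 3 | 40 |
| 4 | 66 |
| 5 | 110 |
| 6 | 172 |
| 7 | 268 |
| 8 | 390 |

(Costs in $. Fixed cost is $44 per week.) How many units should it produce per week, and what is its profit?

q = 0 (shut down); profit = -$44

Profit at each row (π = 1q − TC): q=0: -44; q=1: -57; q=2: -68; q=3: -81; q=4: -106; q=5: -149; q=6: -210; q=7: -305; q=8: -426.
Profit is highest at q = 0. Equivalently, the lowest AVC in the table is 26/2 ≈ $13 at q = 2, and P = $1 falls below it — price never covers variable cost, so the firm shuts down and loses only its fixed cost.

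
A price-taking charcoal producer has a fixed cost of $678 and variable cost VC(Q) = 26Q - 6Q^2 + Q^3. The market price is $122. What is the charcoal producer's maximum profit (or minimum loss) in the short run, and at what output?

AVC = 26 - 6Q + Q^2 has its minimum $17 at Q = 3; price $122 clears that bar, so the firm operates.
With MC = 26 - 12Q + 3Q^2, P = MC on the upward-sloping part at Q* = 8.
TR = 122·8 = 976. TC = 678 + 336 = 1014. Profit = 976 − 1014 = -$38.
That loss of $38 beats the $678 the firm would lose by shutting down; producing recovers $640 of fixed cost.

Profit = -$38 at Q = 8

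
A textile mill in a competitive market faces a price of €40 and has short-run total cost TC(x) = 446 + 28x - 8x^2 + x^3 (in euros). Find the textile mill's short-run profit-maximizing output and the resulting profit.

Profit = -€302 at x = 6

AVC = 28 - 8x + x^2; min AVC = €12 at x = 4. Since P = €40 ≥ min AVC, the firm produces.
With MC = 28 - 16x + 3x^2, P = MC on the upward-sloping part at x* = 6.
TR = 40·6 = 240. TC = 446 + 96 = 542. Profit = 240 − 542 = -€302.
That loss of €302 beats the €446 the firm would lose by shutting down; producing recovers €144 of fixed cost.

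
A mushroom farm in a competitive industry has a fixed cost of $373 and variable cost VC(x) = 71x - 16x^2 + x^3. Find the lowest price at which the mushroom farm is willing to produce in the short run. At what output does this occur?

Short-run supply begins at min AVC. From VC = 71x - 16x^2 + x^3, AVC = 71 - 16x + x^2.
At the minimum of AVC, MC = AVC. MC = 71 - 32x + 3x^2; setting MC = AVC gives 2x^2 - 16x = 0, so x = 8. min AVC = 7.
The firm shuts down for any P below $7.

$7 per unit, at x = 8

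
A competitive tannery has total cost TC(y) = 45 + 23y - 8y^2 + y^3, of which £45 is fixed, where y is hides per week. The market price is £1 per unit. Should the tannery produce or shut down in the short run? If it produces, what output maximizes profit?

Strip out fixed cost: VC = 23y - 8y^2 + y^3. Then AVC = 23 - 8y + y^2 and MC = 23 - 16y + 3y^2.
AVC is minimized where dAVC/dy = -8 + 2y = 0, at y = 4; min AVC = 23 - 8·4 + 4^2 = £7.
With P < min AVC (£1 < £7), every unit sold adds to the loss.
The firm minimizes its loss by shutting down and losing only its fixed cost of £45.

Shut down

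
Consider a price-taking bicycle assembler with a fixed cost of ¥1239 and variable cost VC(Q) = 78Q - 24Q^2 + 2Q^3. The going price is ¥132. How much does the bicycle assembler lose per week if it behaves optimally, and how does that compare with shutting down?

AVC = 78 - 24Q + 2Q^2; min AVC = ¥6 at Q = 6. Since P = ¥132 ≥ min AVC, the firm produces.
With MC = 78 - 48Q + 6Q^2, P = MC on the upward-sloping part at Q* = 9.
TR = 132·9 = 1188. TC = 1239 + 216 = 1455. Profit = 1188 − 1455 = -¥267.
By producing, the firm covers all variable cost plus ¥972 of fixed cost; shutting down would lose the full ¥1239.

Profit = -¥267 at Q = 9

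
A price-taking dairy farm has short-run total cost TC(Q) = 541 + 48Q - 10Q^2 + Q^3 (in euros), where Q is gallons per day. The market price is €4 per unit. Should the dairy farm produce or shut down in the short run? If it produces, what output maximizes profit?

Strip out fixed cost: VC = 48Q - 10Q^2 + Q^3. Then AVC = 48 - 10Q + Q^2 and MC = 48 - 20Q + 3Q^2.
The AVC parabola has its vertex at Q = 10/2 = 5, where AVC = 48 - 10·5 + 5^2 = €23.
With P < min AVC (€4 < €23), every unit sold adds to the loss.
The firm minimizes its loss by shutting down and losing only its fixed cost of €541.

Shut down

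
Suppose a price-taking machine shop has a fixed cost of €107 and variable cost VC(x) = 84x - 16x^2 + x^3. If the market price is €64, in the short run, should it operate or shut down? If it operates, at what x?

Produce at x = 10

Variable cost is VC = 84x - 16x^2 + x^3, so AVC = VC/x = 84 - 16x + x^2 and MC = dTC/dx = 84 - 32x + 3x^2.
AVC is minimized where dAVC/dx = -16 + 2x = 0, at x = 8; min AVC = 84 - 16·8 + 8^2 = €20.
Since P = €64 ≥ min AVC = €20, price covers variable cost and the firm should produce.
Solving P = MC: 20 - 32x + 3x^2 = 0 ⇒ x = 2/3 or 10. On the upward-sloping branch, x* = 10.
Check: AVC at x = 10 is €24 ≤ P, so revenue covers variable cost.
Profit = P·x − TC = 64·10 − 347 = €293.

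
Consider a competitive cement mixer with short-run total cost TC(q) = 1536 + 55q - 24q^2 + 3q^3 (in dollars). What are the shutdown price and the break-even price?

Shutdown price = $7; break-even price = $247

Shutdown price = min AVC. AVC = 55 - 24q + 3q^2, with vertex at q = 4 and minimum $7.
ATC = 1536/q + 55 - 24q + 3q^2. Setting dATC/dq = −1536/q^2 − 24 + 6q = 0 gives q = 8 (since 6·8^3 − 24·8^2 = 1536).
min ATC = 1536/8 + 55 − 24·8 + 3·8^2 = $247. That is the break-even price.
Between these two prices the firm operates at a loss; above $247 it earns a profit.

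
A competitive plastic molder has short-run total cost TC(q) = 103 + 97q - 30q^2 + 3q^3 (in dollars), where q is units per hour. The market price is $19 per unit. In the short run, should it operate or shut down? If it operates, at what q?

Variable cost is VC = 97q - 30q^2 + 3q^3, so AVC = VC/q = 97 - 30q + 3q^2 and MC = dTC/dq = 97 - 60q + 9q^2.
The AVC parabola has its vertex at q = 30/6 = 5, where AVC = 97 - 30·5 + 3·5^2 = $22.
Since P = $19 < min AVC = $22, price fails to cover variable cost at any output.
Shutting down limits the loss to fixed cost, $103.

Shut down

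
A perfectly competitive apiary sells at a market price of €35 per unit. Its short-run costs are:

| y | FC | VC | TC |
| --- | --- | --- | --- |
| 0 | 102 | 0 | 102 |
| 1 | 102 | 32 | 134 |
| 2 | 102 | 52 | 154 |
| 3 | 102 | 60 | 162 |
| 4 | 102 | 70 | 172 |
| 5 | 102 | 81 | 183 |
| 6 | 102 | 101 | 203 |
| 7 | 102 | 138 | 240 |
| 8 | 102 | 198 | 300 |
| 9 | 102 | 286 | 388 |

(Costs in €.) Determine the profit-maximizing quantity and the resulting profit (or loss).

y = 6; profit = €7

Tabulate TR − TC: y=0: -102; y=1: -99; y=2: -84; y=3: -57; y=4: -32; y=5: -8; y=6: 7; y=7: 5; y=8: -20; y=9: -73.
Profit is maximized at y = 6. AVC there is 101/6 = €16.83 ≤ P, so producing beats shutting down (which would give -€102).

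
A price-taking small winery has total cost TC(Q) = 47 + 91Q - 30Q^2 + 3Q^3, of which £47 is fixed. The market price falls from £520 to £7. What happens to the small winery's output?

MC = 91 - 60Q + 9Q^2; the shutdown threshold is min AVC = £16 (at Q = 5).
At P = £520 ≥ min AVC, set P = MC on the rising branch: Q = 11.
At P = £7 < min AVC = £16, price no longer covers variable cost at any output, so the firm shuts down: Q = 0.

Output falls from 11 to 0 (the firm shuts down)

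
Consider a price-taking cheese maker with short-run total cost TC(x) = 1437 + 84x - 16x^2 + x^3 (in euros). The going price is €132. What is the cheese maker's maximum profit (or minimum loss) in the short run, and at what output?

AVC = 84 - 16x + x^2; min AVC = €20 at x = 8. Since P = €132 ≥ min AVC, the firm produces.
With MC = 84 - 32x + 3x^2, P = MC on the upward-sloping part at x* = 12.
TR = 132·12 = 1584. TC = 1437 + 432 = 1869. Profit = 1584 − 1869 = -€285.
By producing, the firm covers all variable cost plus €1152 of fixed cost; shutting down would lose the full €1437.

Profit = -€285 at x = 12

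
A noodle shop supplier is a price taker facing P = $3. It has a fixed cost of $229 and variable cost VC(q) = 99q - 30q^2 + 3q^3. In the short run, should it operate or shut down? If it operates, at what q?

From TC, MC = TC'(q) = 99 - 60q + 9q^2 and AVC = VC/q = 99 - 30q + 3q^2.
The AVC parabola has its vertex at q = 30/6 = 5, where AVC = 99 - 30·5 + 3·5^2 = $24.
Since P = $3 < min AVC = $24, price fails to cover variable cost at any output.
Best response: produce nothing and absorb the $229 fixed cost.

Shut down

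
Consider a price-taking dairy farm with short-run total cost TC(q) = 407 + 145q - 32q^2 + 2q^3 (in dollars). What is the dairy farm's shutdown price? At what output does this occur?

$17 per unit, at q = 8

Short-run supply begins at min AVC. From VC = 145q - 32q^2 + 2q^3, AVC = 145 - 32q + 2q^2.
dAVC/dq = -32 + 4q = 0 gives q = 8. min AVC = 145 - 32·8 + 2·8^2 = 17.
The firm shuts down for any P below $17.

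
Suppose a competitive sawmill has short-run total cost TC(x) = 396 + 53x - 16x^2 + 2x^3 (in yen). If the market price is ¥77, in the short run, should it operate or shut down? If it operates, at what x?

From TC, MC = TC'(x) = 53 - 32x + 6x^2 and AVC = VC/x = 53 - 16x + 2x^2.
AVC is minimized where dAVC/dx = -16 + 4x = 0, at x = 4; min AVC = 53 - 16·4 + 2·4^2 = ¥21.
Since P = ¥77 ≥ min AVC = ¥21, price covers variable cost and the firm should produce.
Set P = MC: 77 = 53 - 32x + 6x^2 → -24 - 32x + 6x^2 = 0. The roots are x = -2/3 and x = 6; the profit-maximizing output is on the rising part of MC, so x* = 6.
Check: AVC at x = 6 is ¥29 ≤ P, so revenue covers variable cost.
Profit = P·x − TC = 77·6 − 570 = -¥108, a loss, but smaller than the ¥396 fixed cost the firm would lose by shutting down.

Produce at x = 6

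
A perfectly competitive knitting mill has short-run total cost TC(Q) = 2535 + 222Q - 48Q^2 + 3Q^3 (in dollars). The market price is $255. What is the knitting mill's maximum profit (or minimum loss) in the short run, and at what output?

Profit = -$357 at Q = 11

AVC = 222 - 48Q + 3Q^2; min AVC = $30 at Q = 8. Since P = $255 ≥ min AVC, the firm produces.
With MC = 222 - 96Q + 9Q^2, P = MC on the upward-sloping part at Q* = 11.
TR = 255·11 = 2805. TC = 2535 + 627 = 3162. Profit = 2805 − 3162 = -$357.
That loss of $357 beats the $2535 the firm would lose by shutting down; producing recovers $2178 of fixed cost.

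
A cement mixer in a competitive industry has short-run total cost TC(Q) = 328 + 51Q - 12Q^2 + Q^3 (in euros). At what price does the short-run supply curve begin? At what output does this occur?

Short-run supply begins at min AVC. From VC = 51Q - 12Q^2 + Q^3, AVC = 51 - 12Q + Q^2.
dAVC/dQ = -12 + 2Q = 0 gives Q = 6. min AVC = 51 - 12·6 + 6^2 = 15.
The firm shuts down for any P below €15.

€15 per unit, at Q = 6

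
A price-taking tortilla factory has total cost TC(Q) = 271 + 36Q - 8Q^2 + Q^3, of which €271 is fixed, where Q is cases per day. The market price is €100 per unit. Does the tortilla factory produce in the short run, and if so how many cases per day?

Produce at Q = 8

Strip out fixed cost: VC = 36Q - 8Q^2 + Q^3. Then AVC = 36 - 8Q + Q^2 and MC = 36 - 16Q + 3Q^2.
AVC is minimized where dAVC/dQ = -8 + 2Q = 0, at Q = 4; min AVC = 36 - 8·4 + 4^2 = €20.
Since P = €100 ≥ min AVC = €20, price covers variable cost and the firm should produce.
P = MC gives -64 - 16Q + 3Q^2 = 0, with roots -8/3 and 8. Take the larger (rising MC): Q* = 8.
Check: AVC at Q = 8 is €36 ≤ P, so revenue covers variable cost.
Profit = P·Q − TC = 100·8 − 559 = €241.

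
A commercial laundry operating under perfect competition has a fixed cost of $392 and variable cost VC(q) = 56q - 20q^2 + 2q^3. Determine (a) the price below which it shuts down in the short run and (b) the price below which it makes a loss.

Shutdown price = $6; break-even price = $70

Shutdown price = min AVC. AVC = 56 - 20q + 2q^2, with vertex at q = 5 and minimum $6.
ATC = 392/q + 56 - 20q + 2q^2. Setting dATC/dq = −392/q^2 − 20 + 4q = 0 gives q = 7 (since 4·7^3 − 20·7^2 = 392).
min ATC = 392/7 + 56 − 20·7 + 2·7^2 = $70. That is the break-even price.
Between these two prices the firm operates at a loss; above $70 it earns a profit.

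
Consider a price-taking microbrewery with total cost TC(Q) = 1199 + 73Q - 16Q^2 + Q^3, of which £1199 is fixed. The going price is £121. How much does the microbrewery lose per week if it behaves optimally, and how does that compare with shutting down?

Profit = -£47 at Q = 12

AVC = 73 - 16Q + Q^2 has its minimum £9 at Q = 8; price £121 clears that bar, so the firm operates.
MC = 73 - 32Q + 3Q^2. Setting P = MC and taking the root on the rising branch gives Q* = 12.
TR = 121·12 = 1452. TC = 1199 + 300 = 1499. Profit = 1452 − 1499 = -£47.
That loss of £47 beats the £1199 the firm would lose by shutting down; producing recovers £1152 of fixed cost.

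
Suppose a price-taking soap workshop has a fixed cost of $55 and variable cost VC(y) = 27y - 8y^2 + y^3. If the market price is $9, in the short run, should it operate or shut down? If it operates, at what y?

Shut down

Variable cost is VC = 27y - 8y^2 + y^3, so AVC = VC/y = 27 - 8y + y^2 and MC = dTC/dy = 27 - 16y + 3y^2.
AVC is minimized where dAVC/dy = -8 + 2y = 0, at y = 4; min AVC = 27 - 8·4 + 4^2 = $11.
Since P = $9 < min AVC = $11, price fails to cover variable cost at any output.
Best response: produce nothing and absorb the $55 fixed cost.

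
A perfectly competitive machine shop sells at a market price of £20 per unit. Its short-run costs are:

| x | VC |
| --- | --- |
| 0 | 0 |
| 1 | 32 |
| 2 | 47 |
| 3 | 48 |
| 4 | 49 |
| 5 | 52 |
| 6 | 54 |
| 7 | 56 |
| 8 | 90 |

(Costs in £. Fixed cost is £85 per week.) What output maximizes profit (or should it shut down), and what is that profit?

Profit at each row (π = 20x − TC): x=0: -85; x=1: -97; x=2: -92; x=3: -73; x=4: -54; x=5: -37; x=6: -19; x=7: -1; x=8: -15.
Profit is maximized at x = 7. AVC there is 56/7 = £8 ≤ P, so producing beats shutting down (which would give -£85).

x = 7; profit = -£1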